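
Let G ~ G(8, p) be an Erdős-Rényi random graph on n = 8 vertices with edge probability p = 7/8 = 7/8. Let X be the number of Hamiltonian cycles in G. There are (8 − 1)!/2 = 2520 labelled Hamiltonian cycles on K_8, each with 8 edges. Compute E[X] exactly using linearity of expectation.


K_8 has (8 − 1)!/2 = 2520 labelled Hamiltonian cycles.
For each such Hamiltonian cycle H, let X_H = 1 if all 8 edges of H are present in G. Then P[X_H = 1] = p^{8} = (7/8)^{8} = 5764801/16777216.
By linearity: E[X] = Σ_H E[X_H] = 2520 · p^{8} = 2520 · 5764801/16777216 = 1815912315/2097152.
Numerically: E[X] ≈ 865.894.

E[X] = 2520 · (7/8)^{8} = 1815912315/2097152 ≈ 865.894.


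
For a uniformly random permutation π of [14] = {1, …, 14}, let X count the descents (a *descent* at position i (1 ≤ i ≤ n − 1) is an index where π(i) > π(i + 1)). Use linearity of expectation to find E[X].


Write X = Σ X_I over i = 1, …, 13, with X_I the indicator of one descent.
There are 13 indicators.
For each fixed i, the pair (π(i), π(i+1)) is a uniformly random ordered pair of distinct values from {1, …, 14}; by symmetry P[π(i) > π(i+1)] = 1/2.
By linearity: E[X] = 13 · (1/2) = (14 − 1) · (1/2) = 13/2 ≈ 6.5000.

E[X] = 13/2 = 6.5000.


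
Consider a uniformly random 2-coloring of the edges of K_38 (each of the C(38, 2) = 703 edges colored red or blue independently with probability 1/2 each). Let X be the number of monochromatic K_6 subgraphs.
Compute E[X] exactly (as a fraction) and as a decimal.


Let X = Σ_S X_S over the C(38, 6) = 2760681 subsets S of size 6, where X_S = 1 if the K_6 on S is monochromatic.
For a fixed S, the K_6 on S has C(6, 2) = 15 edges. P[all 15 edges red] = (1/2)^15, and likewise for blue, so P[monochromatic] = 2·(1/2)^15 = 2^{1 − 15} = 1/16384.
Summing: E[X] = C(38, 6) · 2^{1 − 15} = 2760681 · 1/16384 = 2760681/16384.
Numerically: E[X] ≈ 168.49860.

E[X] = C(38,6)·2^(1−C(6,2)) = 2760681/16384 ≈ 168.49860.


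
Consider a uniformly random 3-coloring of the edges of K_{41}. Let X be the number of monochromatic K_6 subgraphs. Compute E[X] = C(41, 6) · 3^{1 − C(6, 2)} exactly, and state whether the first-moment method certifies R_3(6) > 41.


E[X] = C(41, 6) · 3^{1 − 15} = 4496388 · 3^{−14} = 4496388/4782969.
As a reduced fraction: E[X] = 1498796/1594323 ≈ 0.940.
Is E[X] < 1? YES.
Since E[X] < 1, there exists a 3-coloring of K_{41} with no monochromatic K_6; hence R_3(6) > 41.

E[X] = 1498796/1594323 ≈ 0.940; E[X] < 1, so R_3(6) > 41.


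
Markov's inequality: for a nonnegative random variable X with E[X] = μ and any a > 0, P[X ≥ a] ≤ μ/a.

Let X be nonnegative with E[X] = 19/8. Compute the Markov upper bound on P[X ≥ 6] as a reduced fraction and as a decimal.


μ = E[X] = 19/8, a = 6.
Markov: P[X ≥ 6] ≤ μ/a = (19/8)/6 = 19/48.
Numerically: ≈ 0.395833.
(Since a = 6 > μ = 2.375000, the bound 19/48 is < 1 and informative.)

P[X ≥ 6] ≤ 19/48 ≈ 0.395833.


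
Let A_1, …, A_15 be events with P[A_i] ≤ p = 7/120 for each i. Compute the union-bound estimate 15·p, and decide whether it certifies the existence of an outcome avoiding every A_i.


Union bound: P[∪_{i=1}^{15} A_i] ≤ Σ_i P[A_i] ≤ 15·p = 15·(7/120) = 7/8.
Numerically: 7/8 ≈ 0.87500.
Is 7/8 < 1? YES.
Since P[∪ A_i] ≤ 7/8 < 1, the complement has P[∩ A_i^c] ≥ 1 − 7/8 = 1/8 > 0, so some outcome avoids every A_i.

15·p = 7/8 ≈ 0.87500; existence CERTIFIED by the union bound.


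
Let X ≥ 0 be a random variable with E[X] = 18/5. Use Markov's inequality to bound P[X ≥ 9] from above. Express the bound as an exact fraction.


μ = E[X] = 18/5, a = 9.
Markov: P[X ≥ 9] ≤ μ/a = (18/5)/9 = 2/5.
Numerically: ≈ 0.400.
(Since a = 9 > μ = 3.600, the bound 2/5 is < 1 and informative.)

P[X ≥ 9] ≤ 2/5 ≈ 0.400.


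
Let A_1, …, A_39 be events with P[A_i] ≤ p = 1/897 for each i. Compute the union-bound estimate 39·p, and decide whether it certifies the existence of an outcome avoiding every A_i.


Union bound: P[∪_{i=1}^{39} A_i] ≤ Σ_i P[A_i] ≤ 39·p = 39·(1/897) = 1/23.
Numerically: 1/23 ≈ 0.0434783.
Is 1/23 < 1? YES.
Since P[∪ A_i] ≤ 1/23 < 1, the complement has P[∩ A_i^c] ≥ 1 − 1/23 = 22/23 > 0, so some outcome avoids every A_i.

39·p = 1/23 ≈ 0.0434783; existence CERTIFIED by the union bound.


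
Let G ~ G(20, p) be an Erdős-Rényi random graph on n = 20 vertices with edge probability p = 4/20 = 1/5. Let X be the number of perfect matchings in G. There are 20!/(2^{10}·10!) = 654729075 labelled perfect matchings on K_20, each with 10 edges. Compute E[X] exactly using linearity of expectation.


K_20 has 20!/(2^{10}·10!) = 654729075 labelled perfect matchings.
For each such perfect matching H, let X_H = 1 if all 10 edges of H are present in G. Then P[X_H = 1] = p^{10} = (1/5)^{10} = 1/9765625.
By linearity of expectation: E[X] = Σ_H E[X_H] = 654729075 · p^{10} = 654729075 · 1/9765625 = 26189163/390625.
Numerically: E[X] ≈ 67.044.

E[X] = 654729075 · (1/5)^{10} = 26189163/390625 ≈ 67.044.


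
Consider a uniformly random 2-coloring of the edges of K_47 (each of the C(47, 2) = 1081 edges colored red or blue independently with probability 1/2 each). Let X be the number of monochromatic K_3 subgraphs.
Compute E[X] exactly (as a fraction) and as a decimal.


Let X = Σ_S X_S over the C(47, 3) = 16215 subsets S of size 3, where X_S = 1 if the K_3 on S is monochromatic.
For a fixed S, the K_3 on S has C(3, 2) = 3 edges. P[all 3 edges red] = (1/2)^3, and likewise for blue, so P[monochromatic] = 2·(1/2)^3 = 2^{1 − 3} = 1/4.
By linearity: E[X] = C(47, 3) · 2^{1 − 3} = 16215 · 1/4 = 16215/4.
Numerically: E[X] ≈ 4053.7500.

E[X] = C(47,3)·2^(1−C(3,2)) = 16215/4 ≈ 4053.7500.


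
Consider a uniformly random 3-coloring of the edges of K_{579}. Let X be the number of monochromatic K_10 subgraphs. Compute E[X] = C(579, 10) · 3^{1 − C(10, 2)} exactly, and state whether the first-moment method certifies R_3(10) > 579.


E[X] = C(579, 10) · 3^{1 − 45} = 1079152988140386124680 · 3^{−44} = 1079152988140386124680/984770902183611232881.
As a reduced fraction: E[X] = 359717662713462041560/328256967394537077627 ≈ 1.09584.
Is E[X] < 1? NO.
Since E[X] ≥ 1, the first-moment bound is inconclusive at n = 579; it does NOT by itself certify R_3(10) > 579.

E[X] = 359717662713462041560/328256967394537077627 ≈ 1.09584; E[X] ≥ 1; first-moment method inconclusive here.


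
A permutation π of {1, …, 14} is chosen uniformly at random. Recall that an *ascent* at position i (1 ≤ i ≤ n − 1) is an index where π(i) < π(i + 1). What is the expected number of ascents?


Write X = Σ X_I over i = 1, …, 13, with X_I the indicator of one ascent.
There are 13 indicators.
For each fixed i, the pair (π(i), π(i+1)) is a uniformly random ordered pair of distinct values from {1, …, 14}; by symmetry P[π(i) < π(i+1)] = 1/2.
By linearity: E[X] = 13 · (1/2) = (14 − 1) · (1/2) = 13/2 ≈ 6.500.

E[X] = 13/2 = 6.500.


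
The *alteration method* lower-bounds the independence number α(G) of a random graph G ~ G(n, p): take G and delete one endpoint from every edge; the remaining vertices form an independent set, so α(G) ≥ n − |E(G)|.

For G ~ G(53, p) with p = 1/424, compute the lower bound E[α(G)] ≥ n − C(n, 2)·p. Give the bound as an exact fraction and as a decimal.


E[|E(G)|] = C(53, 2)·p = 1378 · (1/424) = 13/4.
E[α(G)] ≥ n − E[|E(G)|] = 53 − 13/4 = 199/4.
Numerically: ≈ 49.750000.
(This is only a lower bound; the true E[α(G)] may be larger.)

E[α(G)] ≥ 199/4 ≈ 49.750000.


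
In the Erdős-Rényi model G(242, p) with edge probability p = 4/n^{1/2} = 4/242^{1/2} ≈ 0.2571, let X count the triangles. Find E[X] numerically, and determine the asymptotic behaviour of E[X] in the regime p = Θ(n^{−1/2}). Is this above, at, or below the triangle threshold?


Number of potential triangles: C(242, 3) = 2332880.
Each occurs with probability p³ ≈ (0.2571)³ ≈ 1.700031e-02.
By linearity: E[X] = C(242, 3)·p³ ≈ 2332880 · 1.700031e-02 ≈ 39659.6909.
Since α = 1/2 < 1, p = c/n^{1/2} ≫ 1/n is above the triangle threshold p ~ 1/n. Asymptotically E[X] ~ (c³/6)·n^{3(1−α)} = (4³/6)·n^{1.5} → ∞; triangles are abundant w.h.p.

E[X] ≈ 39659.6909; in regime p = Θ(1/n^{1/2}) E[X] diverges (above the triangle threshold p ~ 1/n).


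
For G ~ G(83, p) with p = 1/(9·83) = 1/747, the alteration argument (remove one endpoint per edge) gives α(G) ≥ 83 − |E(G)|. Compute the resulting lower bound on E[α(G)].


E[|E(G)|] = C(83, 2)·p = 3403 · (1/747) = 41/9.
E[α(G)] ≥ n − E[|E(G)|] = 83 − 41/9 = 706/9.
Numerically: ≈ 78.4444.
(This is only a lower bound; the true E[α(G)] may be larger.)

E[α(G)] ≥ 706/9 ≈ 78.4444.


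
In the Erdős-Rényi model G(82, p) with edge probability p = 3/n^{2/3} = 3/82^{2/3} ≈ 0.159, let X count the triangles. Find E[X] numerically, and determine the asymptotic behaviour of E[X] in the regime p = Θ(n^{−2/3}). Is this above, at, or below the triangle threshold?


Number of potential triangles: C(82, 3) = 88560.
Each occurs with probability p³ ≈ (0.159)³ ≈ 4.01547e-03.
By linearity: E[X] = C(82, 3)·p³ ≈ 88560 · 4.01547e-03 ≈ 355.610.
Since α = 2/3 < 1, p = c/n^{2/3} ≫ 1/n is above the triangle threshold p ~ 1/n. Asymptotically E[X] ~ (c³/6)·n^{3(1−α)} = (3³/6)·n^{1} → ∞; triangles are abundant w.h.p.

E[X] ≈ 355.610; in regime p = Θ(1/n^{2/3}) E[X] diverges (above the triangle threshold p ~ 1/n).


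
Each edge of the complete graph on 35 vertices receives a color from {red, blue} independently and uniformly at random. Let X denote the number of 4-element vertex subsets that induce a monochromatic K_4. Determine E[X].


Let X = Σ_S X_S over the C(35, 4) = 52360 subsets S of size 4, where X_S = 1 if the K_4 on S is monochromatic.
For a fixed S, the K_4 on S has C(4, 2) = 6 edges. P[all 6 edges red] = (1/2)^6, and likewise for blue, so P[monochromatic] = 2·(1/2)^6 = 2^{1 − 6} = 1/32.
Summing: E[X] = C(35, 4) · 2^{1 − 6} = 52360 · 1/32 = 6545/4.
Numerically: E[X] ≈ 1636.250000.

E[X] = C(35,4)·2^(1−C(4,2)) = 6545/4 ≈ 1636.250000.


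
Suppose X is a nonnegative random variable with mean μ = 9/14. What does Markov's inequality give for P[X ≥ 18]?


μ = E[X] = 9/14, a = 18.
Markov: P[X ≥ 18] ≤ μ/a = (9/14)/18 = 1/28.
Numerically: ≈ 0.036.
(Since a = 18 > μ = 0.643, the bound 1/28 is < 1 and informative.)

P[X ≥ 18] ≤ 1/28 ≈ 0.036.


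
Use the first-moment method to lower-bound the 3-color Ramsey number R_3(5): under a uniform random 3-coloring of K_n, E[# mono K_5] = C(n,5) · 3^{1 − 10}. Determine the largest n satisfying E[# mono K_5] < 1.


We need C(n, 5) · 3^{1 − 10} < 1, i.e. C(n, 5) < 3^{10 − 1} = 19683.
Check values of n near the boundary:
  n = 19: C(19, 5) = 11628; 11628 < 19683? YES
  n = 20: C(20, 5) = 15504; 15504 < 19683? YES
  n = 21: C(21, 5) = 20349; 20349 < 19683? NO
  n = 22: C(22, 5) = 26334; 26334 < 19683? NO
The largest n with C(n, 5) < 19683 is n = 20 (where E[X] = 5168/6561 ≈ 0.787685). Hence R_3(5) > 20, i.e. R_3(5) ≥ 21.

Largest n = 20; hence R_3(5) > 20.


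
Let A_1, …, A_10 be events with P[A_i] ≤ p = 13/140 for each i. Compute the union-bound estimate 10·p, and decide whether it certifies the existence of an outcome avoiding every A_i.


Union bound: P[∪_{i=1}^{10} A_i] ≤ Σ_i P[A_i] ≤ 10·p = 10·(13/140) = 13/14.
Numerically: 13/14 ≈ 0.929.
Is 13/14 < 1? YES.
Since P[∪ A_i] ≤ 13/14 < 1, the complement has P[∩ A_i^c] ≥ 1 − 13/14 = 1/14 > 0, so some outcome avoids every A_i.

10·p = 13/14 ≈ 0.929; existence CERTIFIED by the union bound.


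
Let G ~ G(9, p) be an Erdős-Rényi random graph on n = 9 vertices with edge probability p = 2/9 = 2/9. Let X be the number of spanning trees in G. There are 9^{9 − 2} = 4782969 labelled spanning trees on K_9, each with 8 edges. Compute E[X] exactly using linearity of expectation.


K_9 has 9^{9 − 2} = 4782969 labelled spanning trees.
For each such spanning tree H, let X_H = 1 if all 8 edges of H are present in G. Then P[X_H = 1] = p^{8} = (2/9)^{8} = 256/43046721.
Summing the indicators: E[X] = Σ_H E[X_H] = 4782969 · p^{8} = 4782969 · 256/43046721 = 256/9.
Numerically: E[X] ≈ 28.4.

E[X] = 4782969 · (2/9)^{8} = 256/9 ≈ 28.4.


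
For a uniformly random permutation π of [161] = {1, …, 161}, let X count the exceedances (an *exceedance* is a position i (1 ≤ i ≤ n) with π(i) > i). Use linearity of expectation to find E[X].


Write X = Σ_{i=1}^{161} X_i, where X_i = 1_{π(i) > i}.
For each fixed i, π(i) is uniform over {1, …, 161} (marginal of a uniform permutation), so P[π(i) > i] = (n − i)/n. Summing: Σ_{i=1}^{161} (n − i)/n = (0 + 1 + … + 160)/161 = 161(161 − 1)/(2·161) = (161 − 1)/2.
Hence E[X] = Σ_{i=1}^{161} (161 − i)/161 = 80 ≈ 80.00000.

E[X] = 80 = 80.00000.


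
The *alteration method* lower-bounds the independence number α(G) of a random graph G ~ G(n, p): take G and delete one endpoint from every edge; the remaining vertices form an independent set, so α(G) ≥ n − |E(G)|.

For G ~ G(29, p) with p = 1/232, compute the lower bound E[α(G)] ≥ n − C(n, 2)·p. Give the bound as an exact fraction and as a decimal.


E[|E(G)|] = C(29, 2)·p = 406 · (1/232) = 7/4.
E[α(G)] ≥ n − E[|E(G)|] = 29 − 7/4 = 109/4.
Numerically: ≈ 27.250000.
(This is only a lower bound; the true E[α(G)] may be larger.)

E[α(G)] ≥ 109/4 ≈ 27.250000.


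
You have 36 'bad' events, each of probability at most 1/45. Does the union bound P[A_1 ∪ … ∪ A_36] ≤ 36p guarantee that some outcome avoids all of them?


Union bound: P[∪_{i=1}^{36} A_i] ≤ Σ_i P[A_i] ≤ 36·p = 36·(1/45) = 4/5.
Numerically: 4/5 ≈ 0.800000.
Is 4/5 < 1? YES.
Since P[∪ A_i] ≤ 4/5 < 1, the complement has P[∩ A_i^c] ≥ 1 − 4/5 = 1/5 > 0, so some outcome avoids every A_i.

36·p = 4/5 ≈ 0.800000; existence CERTIFIED by the union bound.


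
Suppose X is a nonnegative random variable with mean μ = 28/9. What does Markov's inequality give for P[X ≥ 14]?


μ = E[X] = 28/9, a = 14.
Markov: P[X ≥ 14] ≤ μ/a = (28/9)/14 = 2/9.
Numerically: ≈ 0.222.
(Since a = 14 > μ = 3.111, the bound 2/9 is < 1 and informative.)

P[X ≥ 14] ≤ 2/9 ≈ 0.222.


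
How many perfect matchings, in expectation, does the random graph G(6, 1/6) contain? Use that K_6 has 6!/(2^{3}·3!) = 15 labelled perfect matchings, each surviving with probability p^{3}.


K_6 has 6!/(2^{3}·3!) = 15 labelled perfect matchings.
For each such perfect matching H, let X_H = 1 if all 3 edges of H are present in G. Then P[X_H = 1] = p^{3} = (1/6)^{3} = 1/216.
By linearity: E[X] = Σ_H E[X_H] = 15 · p^{3} = 15 · 1/216 = 5/72.
Numerically: E[X] ≈ 0.069444.

E[X] = 15 · (1/6)^{3} = 5/72 ≈ 0.069444.


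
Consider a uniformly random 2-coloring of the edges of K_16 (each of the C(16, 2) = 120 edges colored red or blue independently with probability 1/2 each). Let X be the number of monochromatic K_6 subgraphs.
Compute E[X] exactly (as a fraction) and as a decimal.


Let X = Σ_S X_S over the C(16, 6) = 8008 subsets S of size 6, where X_S = 1 if the K_6 on S is monochromatic.
For a fixed S, the K_6 on S has C(6, 2) = 15 edges. P[all 15 edges red] = (1/2)^15, and likewise for blue, so P[monochromatic] = 2·(1/2)^15 = 2^{1 − 15} = 1/16384.
By linearity of expectation: E[X] = C(16, 6) · 2^{1 − 15} = 8008 · 1/16384 = 1001/2048.
Numerically: E[X] ≈ 0.488770.

E[X] = C(16,6)·2^(1−C(6,2)) = 1001/2048 ≈ 0.488770.


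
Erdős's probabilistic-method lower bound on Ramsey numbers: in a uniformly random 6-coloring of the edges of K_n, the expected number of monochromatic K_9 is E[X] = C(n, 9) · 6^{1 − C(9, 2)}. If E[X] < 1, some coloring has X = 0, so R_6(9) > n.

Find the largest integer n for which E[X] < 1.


We need C(n, 9) · 6^{1 − 36} < 1, i.e. C(n, 9) < 6^{36 − 1} = 1719070799748422591028658176.
Check values of n near the boundary:
  n = 4407: C(4407, 9) = 1713856532599459170657070050; 1713856532599459170657070050 < 1719070799748422591028658176? YES
  n = 4408: C(4408, 9) = 1717362945146264156457459600; 1717362945146264156457459600 < 1719070799748422591028658176? YES
  n = 4409: C(4409, 9) = 1720875732988608787686577131; 1720875732988608787686577131 < 1719070799748422591028658176? NO
  n = 4410: C(4410, 9) = 1724394906266704102180823710; 1724394906266704102180823710 < 1719070799748422591028658176? NO
The largest n with C(n, 9) < 1719070799748422591028658176 is n = 4408 (where E[X] = 35778394690547169926197075/35813974994758803979763712 ≈ 0.99901). Hence R_6(9) > 4408, i.e. R_6(9) ≥ 4409.

Largest n = 4408; hence R_6(9) > 4408.


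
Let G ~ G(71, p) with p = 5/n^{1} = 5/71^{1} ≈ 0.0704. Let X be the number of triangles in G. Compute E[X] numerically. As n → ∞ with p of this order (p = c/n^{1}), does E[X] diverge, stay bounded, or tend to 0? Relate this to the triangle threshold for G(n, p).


Number of potential triangles: C(71, 3) = 57155.
Each occurs with probability p³ ≈ (0.0704)³ ≈ 3.49249e-04.
By linearity: E[X] = C(71, 3)·p³ ≈ 57155 · 3.49249e-04 ≈ 19.961.
Here α = 1, so p = 5/n is exactly at the triangle threshold p ~ 1/n. Asymptotically E[X] → c³/6 = 5³/6 = 125/6 ≈ 20.833, a bounded constant. In this regime the triangle count is asymptotically Poisson(c³/6).

E[X] ≈ 19.961; in regime p = Θ(1/n^{1}) E[X] stays bounded (at the triangle threshold p ~ 1/n).


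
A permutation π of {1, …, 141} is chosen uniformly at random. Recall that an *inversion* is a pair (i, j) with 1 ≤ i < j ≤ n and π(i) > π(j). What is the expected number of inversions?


Write X = Σ X_I over the C(141, 2) = 9870 pairs i < j, with X_I the indicator of one inversion.
There are 9870 indicators.
For each fixed pair i < j, the values π(i) and π(j) are two distinct elements of {1, …, 141} in uniformly random order; by symmetry P[π(i) > π(j)] = 1/2.
By linearity: E[X] = 9870 · (1/2) = C(141, 2) · (1/2) = 9870/2 = 4935 ≈ 4935.000.

E[X] = 4935 = 4935.000.


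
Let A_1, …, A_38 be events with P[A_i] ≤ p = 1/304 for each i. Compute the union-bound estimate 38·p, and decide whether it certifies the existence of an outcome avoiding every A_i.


Union bound: P[∪_{i=1}^{38} A_i] ≤ Σ_i P[A_i] ≤ 38·p = 38·(1/304) = 1/8.
Numerically: 1/8 ≈ 0.12500.
Is 1/8 < 1? YES.
Since P[∪ A_i] ≤ 1/8 < 1, the complement has P[∩ A_i^c] ≥ 1 − 1/8 = 7/8 > 0, so some outcome avoids every A_i.

38·p = 1/8 ≈ 0.12500; existence CERTIFIED by the union bound.


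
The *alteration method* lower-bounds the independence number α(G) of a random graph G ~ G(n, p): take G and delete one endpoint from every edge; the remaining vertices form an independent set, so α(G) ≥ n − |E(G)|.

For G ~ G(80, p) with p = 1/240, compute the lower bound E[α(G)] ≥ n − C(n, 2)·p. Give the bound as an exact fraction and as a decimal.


E[|E(G)|] = C(80, 2)·p = 3160 · (1/240) = 79/6.
E[α(G)] ≥ n − E[|E(G)|] = 80 − 79/6 = 401/6.
Numerically: ≈ 66.833.
(This is only a lower bound; the true E[α(G)] may be larger.)

E[α(G)] ≥ 401/6 ≈ 66.833.


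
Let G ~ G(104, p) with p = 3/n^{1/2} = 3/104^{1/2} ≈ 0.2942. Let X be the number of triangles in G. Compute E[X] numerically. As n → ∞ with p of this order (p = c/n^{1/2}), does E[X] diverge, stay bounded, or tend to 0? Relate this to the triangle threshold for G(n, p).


Number of potential triangles: C(104, 3) = 182104.
Each occurs with probability p³ ≈ (0.2942)³ ≈ 2.545738e-02.
By linearity: E[X] = C(104, 3)·p³ ≈ 182104 · 2.545738e-02 ≈ 4635.8913.
Since α = 1/2 < 1, p = c/n^{1/2} ≫ 1/n is above the triangle threshold p ~ 1/n. Asymptotically E[X] ~ (c³/6)·n^{3(1−α)} = (3³/6)·n^{1.5} → ∞; triangles are abundant w.h.p.

E[X] ≈ 4635.8913; in regime p = Θ(1/n^{1/2}) E[X] diverges (above the triangle threshold p ~ 1/n).


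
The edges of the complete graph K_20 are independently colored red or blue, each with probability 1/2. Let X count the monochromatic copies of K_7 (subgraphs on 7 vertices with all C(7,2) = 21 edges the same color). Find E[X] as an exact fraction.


Let X = Σ_S X_S over the C(20, 7) = 77520 subsets S of size 7, where X_S = 1 if the K_7 on S is monochromatic.
For a fixed S, the K_7 on S has C(7, 2) = 21 edges. P[all 21 edges red] = (1/2)^21, and likewise for blue, so P[monochromatic] = 2·(1/2)^21 = 2^{1 − 21} = 1/1048576.
By linearity: E[X] = C(20, 7) · 2^{1 − 21} = 77520 · 1/1048576 = 4845/65536.
Numerically: E[X] ≈ 0.0739.

E[X] = C(20,7)·2^(1−C(7,2)) = 4845/65536 ≈ 0.0739.


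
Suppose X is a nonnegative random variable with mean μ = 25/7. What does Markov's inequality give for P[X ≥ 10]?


μ = E[X] = 25/7, a = 10.
Markov: P[X ≥ 10] ≤ μ/a = (25/7)/10 = 5/14.
Numerically: ≈ 0.357143.
(Since a = 10 > μ = 3.571429, the bound 5/14 is < 1 and informative.)

P[X ≥ 10] ≤ 5/14 ≈ 0.357143.


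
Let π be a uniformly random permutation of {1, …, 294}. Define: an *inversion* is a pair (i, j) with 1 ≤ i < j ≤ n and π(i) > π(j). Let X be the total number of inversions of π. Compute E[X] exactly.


Write X = Σ X_I over the C(294, 2) = 43071 pairs i < j, with X_I the indicator of one inversion.
There are 43071 indicators.
For each fixed pair i < j, the values π(i) and π(j) are two distinct elements of {1, …, 294} in uniformly random order; by symmetry P[π(i) > π(j)] = 1/2.
By linearity: E[X] = 43071 · (1/2) = C(294, 2) · (1/2) = 43071/2 = 43071/2 ≈ 21535.500.

E[X] = 43071/2 = 21535.500.


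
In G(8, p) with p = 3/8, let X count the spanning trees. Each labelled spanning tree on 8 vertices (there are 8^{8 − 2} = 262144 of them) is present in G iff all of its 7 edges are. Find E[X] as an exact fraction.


K_8 has 8^{8 − 2} = 262144 labelled spanning trees.
For each such spanning tree H, let X_H = 1 if all 7 edges of H are present in G. Then P[X_H = 1] = p^{7} = (3/8)^{7} = 2187/2097152.
By linearity: E[X] = Σ_H E[X_H] = 262144 · p^{7} = 262144 · 2187/2097152 = 2187/8.
Numerically: E[X] ≈ 273.38.

E[X] = 262144 · (3/8)^{7} = 2187/8 ≈ 273.38.


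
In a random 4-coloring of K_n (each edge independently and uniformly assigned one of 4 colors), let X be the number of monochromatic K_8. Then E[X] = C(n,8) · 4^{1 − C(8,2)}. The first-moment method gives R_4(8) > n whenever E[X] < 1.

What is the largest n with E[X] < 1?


We need C(n, 8) · 4^{1 − 28} < 1, i.e. C(n, 8) < 4^{28 − 1} = 18014398509481984.
Check values of n near the boundary:
  n = 402: C(402, 8) = 15770615726749950; 15770615726749950 < 18014398509481984? YES
  n = 403: C(403, 8) = 16090020602228430; 16090020602228430 < 18014398509481984? YES
  n = 404: C(404, 8) = 16415071523485570; 16415071523485570 < 18014398509481984? YES
  n = 405: C(405, 8) = 16745853821188050; 16745853821188050 < 18014398509481984? YES
  n = 406: C(406, 8) = 17082453897995850; 17082453897995850 < 18014398509481984? YES
  n = 407: C(407, 8) = 17424959239309050; 17424959239309050 < 18014398509481984? YES
  n = 408: C(408, 8) = 17773458424095231; 17773458424095231 < 18014398509481984? YES
  n = 409: C(409, 8) = 18128041135797879; 18128041135797879 < 18014398509481984? NO
The largest n with C(n, 8) < 18014398509481984 is n = 408 (where E[X] = 17773458424095231/18014398509481984 ≈ 0.987). Hence R_4(8) > 408, i.e. R_4(8) ≥ 409.

Largest n = 408; hence R_4(8) > 408.


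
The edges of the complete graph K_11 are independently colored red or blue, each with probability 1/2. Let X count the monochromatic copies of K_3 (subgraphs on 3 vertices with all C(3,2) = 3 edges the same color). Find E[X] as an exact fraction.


Let X = Σ_S X_S over the C(11, 3) = 165 subsets S of size 3, where X_S = 1 if the K_3 on S is monochromatic.
For a fixed S, the K_3 on S has C(3, 2) = 3 edges. P[all 3 edges red] = (1/2)^3, and likewise for blue, so P[monochromatic] = 2·(1/2)^3 = 2^{1 − 3} = 1/4.
By linearity of expectation: E[X] = C(11, 3) · 2^{1 − 3} = 165 · 1/4 = 165/4.
Numerically: E[X] ≈ 41.250000.

E[X] = C(11,3)·2^(1−C(3,2)) = 165/4 ≈ 41.250000.


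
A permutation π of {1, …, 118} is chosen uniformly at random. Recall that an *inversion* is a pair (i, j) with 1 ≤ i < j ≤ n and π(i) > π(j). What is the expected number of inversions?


Write X = Σ X_I over the C(118, 2) = 6903 pairs i < j, with X_I the indicator of one inversion.
There are 6903 indicators.
For each fixed pair i < j, the values π(i) and π(j) are two distinct elements of {1, …, 118} in uniformly random order; by symmetry P[π(i) > π(j)] = 1/2.
By linearity: E[X] = 6903 · (1/2) = C(118, 2) · (1/2) = 6903/2 = 6903/2 ≈ 3451.50000.

E[X] = 6903/2 = 3451.50000.


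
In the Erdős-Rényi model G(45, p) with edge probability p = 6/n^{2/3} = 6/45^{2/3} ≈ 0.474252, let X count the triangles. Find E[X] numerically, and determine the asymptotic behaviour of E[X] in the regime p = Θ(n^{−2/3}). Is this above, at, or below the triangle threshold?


Number of potential triangles: C(45, 3) = 14190.
Each occurs with probability p³ ≈ (0.474252)³ ≈ 1.06666667e-01.
By linearity: E[X] = C(45, 3)·p³ ≈ 14190 · 1.06666667e-01 ≈ 1513.600000.
Since α = 2/3 < 1, p = c/n^{2/3} ≫ 1/n is above the triangle threshold p ~ 1/n. Asymptotically E[X] ~ (c³/6)·n^{3(1−α)} = (6³/6)·n^{1} → ∞; triangles are abundant w.h.p.

E[X] ≈ 1513.600000; in regime p = Θ(1/n^{2/3}) E[X] diverges (above the triangle threshold p ~ 1/n).


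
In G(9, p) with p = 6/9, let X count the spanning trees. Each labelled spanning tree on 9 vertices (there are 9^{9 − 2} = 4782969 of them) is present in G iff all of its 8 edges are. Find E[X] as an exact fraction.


K_9 has 9^{9 − 2} = 4782969 labelled spanning trees.
For each such spanning tree H, let X_H = 1 if all 8 edges of H are present in G. Then P[X_H = 1] = p^{8} = (2/3)^{8} = 256/6561.
Summing the indicators: E[X] = Σ_H E[X_H] = 4782969 · p^{8} = 4782969 · 256/6561 = 186624.
Numerically: E[X] ≈ 186624.

E[X] = 4782969 · (2/3)^{8} = 186624 ≈ 186624.


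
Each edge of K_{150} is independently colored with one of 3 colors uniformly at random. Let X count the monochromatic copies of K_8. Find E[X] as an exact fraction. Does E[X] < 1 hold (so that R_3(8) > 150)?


E[X] = C(150, 8) · 3^{1 − 28} = 5257211409450 · 3^{−27} = 5257211409450/7625597484987.
As a reduced fraction: E[X] = 584134601050/847288609443 ≈ 0.689416.
Is E[X] < 1? YES.
Since E[X] < 1, there exists a 3-coloring of K_{150} with no monochromatic K_8; hence R_3(8) > 150.

E[X] = 584134601050/847288609443 ≈ 0.689416; E[X] < 1, so R_3(8) > 150.


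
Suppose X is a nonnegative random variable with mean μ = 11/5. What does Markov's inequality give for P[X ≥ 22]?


μ = E[X] = 11/5, a = 22.
Markov: P[X ≥ 22] ≤ μ/a = (11/5)/22 = 1/10.
Numerically: ≈ 0.100000.
(Since a = 22 > μ = 2.200000, the bound 1/10 is < 1 and informative.)

P[X ≥ 22] ≤ 1/10 ≈ 0.100000.


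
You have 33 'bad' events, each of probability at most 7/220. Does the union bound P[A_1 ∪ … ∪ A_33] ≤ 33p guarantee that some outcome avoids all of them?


Union bound: P[∪_{i=1}^{33} A_i] ≤ Σ_i P[A_i] ≤ 33·p = 33·(7/220) = 21/20.
Numerically: 21/20 ≈ 1.050000.
Is 21/20 < 1? NO.
Since the bound 21/20 is ≥ 1, the union bound is uninformative here; it does NOT by itself certify existence.

33·p = 21/20 ≈ 1.050000; existence NOT certified by the union bound.


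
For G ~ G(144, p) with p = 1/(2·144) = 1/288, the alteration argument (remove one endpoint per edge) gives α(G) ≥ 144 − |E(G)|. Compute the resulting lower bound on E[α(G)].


E[|E(G)|] = C(144, 2)·p = 10296 · (1/288) = 143/4.
E[α(G)] ≥ n − E[|E(G)|] = 144 − 143/4 = 433/4.
Numerically: ≈ 108.2500.
(This is only a lower bound; the true E[α(G)] may be larger.)

E[α(G)] ≥ 433/4 ≈ 108.2500.


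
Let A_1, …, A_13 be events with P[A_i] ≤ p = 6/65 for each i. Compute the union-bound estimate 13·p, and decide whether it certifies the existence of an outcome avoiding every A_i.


Union bound: P[∪_{i=1}^{13} A_i] ≤ Σ_i P[A_i] ≤ 13·p = 13·(6/65) = 6/5.
Numerically: 6/5 ≈ 1.2000000.
Is 6/5 < 1? NO.
Since the bound 6/5 is ≥ 1, the union bound is uninformative here; it does NOT by itself certify existence.

13·p = 6/5 ≈ 1.2000000; existence NOT certified by the union bound.


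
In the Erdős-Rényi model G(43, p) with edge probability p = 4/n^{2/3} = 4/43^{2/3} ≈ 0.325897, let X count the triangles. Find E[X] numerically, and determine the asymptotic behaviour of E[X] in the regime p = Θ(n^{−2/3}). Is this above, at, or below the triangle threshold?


Number of potential triangles: C(43, 3) = 12341.
Each occurs with probability p³ ≈ (0.325897)³ ≈ 3.46133045e-02.
By linearity: E[X] = C(43, 3)·p³ ≈ 12341 · 3.46133045e-02 ≈ 427.162791.
Since α = 2/3 < 1, p = c/n^{2/3} ≫ 1/n is above the triangle threshold p ~ 1/n. Asymptotically E[X] ~ (c³/6)·n^{3(1−α)} = (4³/6)·n^{1} → ∞; triangles are abundant w.h.p.

E[X] ≈ 427.162791; in regime p = Θ(1/n^{2/3}) E[X] diverges (above the triangle threshold p ~ 1/n).


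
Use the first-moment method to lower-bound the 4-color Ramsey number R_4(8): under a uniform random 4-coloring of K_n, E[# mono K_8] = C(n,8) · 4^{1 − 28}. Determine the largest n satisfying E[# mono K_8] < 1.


We need C(n, 8) · 4^{1 − 28} < 1, i.e. C(n, 8) < 4^{28 − 1} = 18014398509481984.
Check values of n near the boundary:
  n = 405: C(405, 8) = 16745853821188050; 16745853821188050 < 18014398509481984? YES
  n = 406: C(406, 8) = 17082453897995850; 17082453897995850 < 18014398509481984? YES
  n = 407: C(407, 8) = 17424959239309050; 17424959239309050 < 18014398509481984? YES
  n = 408: C(408, 8) = 17773458424095231; 17773458424095231 < 18014398509481984? YES
  n = 409: C(409, 8) = 18128041135797879; 18128041135797879 < 18014398509481984? NO
  n = 410: C(410, 8) = 18488798173326195; 18488798173326195 < 18014398509481984? NO
  n = 411: C(411, 8) = 18855821462126715; 18855821462126715 < 18014398509481984? NO
The largest n with C(n, 8) < 18014398509481984 is n = 408 (where E[X] = 17773458424095231/18014398509481984 ≈ 0.987). Hence R_4(8) > 408, i.e. R_4(8) ≥ 409.

Largest n = 408; hence R_4(8) > 408.


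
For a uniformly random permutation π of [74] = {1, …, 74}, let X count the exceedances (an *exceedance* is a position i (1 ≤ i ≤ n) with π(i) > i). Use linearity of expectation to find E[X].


Write X = Σ_{i=1}^{74} X_i, where X_i = 1_{π(i) > i}.
For each fixed i, π(i) is uniform over {1, …, 74} (marginal of a uniform permutation), so P[π(i) > i] = (n − i)/n. Summing: Σ_{i=1}^{74} (n − i)/n = (0 + 1 + … + 73)/74 = 74(74 − 1)/(2·74) = (74 − 1)/2.
Hence E[X] = Σ_{i=1}^{74} (74 − i)/74 = 73/2 ≈ 36.50000.

E[X] = 73/2 = 36.50000.


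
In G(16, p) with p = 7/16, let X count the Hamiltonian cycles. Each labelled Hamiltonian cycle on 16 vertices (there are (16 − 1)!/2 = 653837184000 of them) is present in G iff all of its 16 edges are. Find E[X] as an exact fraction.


K_16 has (16 − 1)!/2 = 653837184000 labelled Hamiltonian cycles.
For each such Hamiltonian cycle H, let X_H = 1 if all 16 edges of H are present in G. Then P[X_H = 1] = p^{16} = (7/16)^{16} = 33232930569601/18446744073709551616.
By linearity: E[X] = Σ_H E[X_H] = 653837184000 · p^{16} = 653837184000 · 33232930569601/18446744073709551616 = 21219654042671322112875/18014398509481984.
Numerically: E[X] ≈ 1.17793e+06.

E[X] = 653837184000 · (7/16)^{16} = 21219654042671322112875/18014398509481984 ≈ 1.17793e+06.


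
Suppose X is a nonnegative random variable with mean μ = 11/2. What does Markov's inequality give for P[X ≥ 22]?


μ = E[X] = 11/2, a = 22.
Markov: P[X ≥ 22] ≤ μ/a = (11/2)/22 = 1/4.
Numerically: ≈ 0.2500.
(Since a = 22 > μ = 5.5000, the bound 1/4 is < 1 and informative.)

P[X ≥ 22] ≤ 1/4 ≈ 0.2500.


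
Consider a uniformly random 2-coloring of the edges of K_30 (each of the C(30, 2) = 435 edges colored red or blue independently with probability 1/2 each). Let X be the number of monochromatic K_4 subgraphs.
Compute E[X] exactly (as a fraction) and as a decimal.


Let X = Σ_S X_S over the C(30, 4) = 27405 subsets S of size 4, where X_S = 1 if the K_4 on S is monochromatic.
For a fixed S, the K_4 on S has C(4, 2) = 6 edges. P[all 6 edges red] = (1/2)^6, and likewise for blue, so P[monochromatic] = 2·(1/2)^6 = 2^{1 − 6} = 1/32.
By linearity of expectation: E[X] = C(30, 4) · 2^{1 − 6} = 27405 · 1/32 = 27405/32.
Numerically: E[X] ≈ 856.406.

E[X] = C(30,4)·2^(1−C(4,2)) = 27405/32 ≈ 856.406.


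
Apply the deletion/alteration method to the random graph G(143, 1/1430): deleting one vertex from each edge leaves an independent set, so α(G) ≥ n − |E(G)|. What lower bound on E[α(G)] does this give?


E[|E(G)|] = C(143, 2)·p = 10153 · (1/1430) = 71/10.
E[α(G)] ≥ n − E[|E(G)|] = 143 − 71/10 = 1359/10.
Numerically: ≈ 135.90000.
(This is only a lower bound; the true E[α(G)] may be larger.)

E[α(G)] ≥ 1359/10 ≈ 135.90000.


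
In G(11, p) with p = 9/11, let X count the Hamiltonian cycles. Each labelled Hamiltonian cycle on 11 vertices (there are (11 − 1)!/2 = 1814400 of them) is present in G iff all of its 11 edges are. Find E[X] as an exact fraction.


K_11 has (11 − 1)!/2 = 1814400 labelled Hamiltonian cycles.
For each such Hamiltonian cycle H, let X_H = 1 if all 11 edges of H are present in G. Then P[X_H = 1] = p^{11} = (9/11)^{11} = 31381059609/285311670611.
Summing the indicators: E[X] = Σ_H E[X_H] = 1814400 · p^{11} = 1814400 · 31381059609/285311670611 = 56937794554569600/285311670611.
Numerically: E[X] ≈ 1.9956e+05.

E[X] = 1814400 · (9/11)^{11} = 56937794554569600/285311670611 ≈ 1.9956e+05.


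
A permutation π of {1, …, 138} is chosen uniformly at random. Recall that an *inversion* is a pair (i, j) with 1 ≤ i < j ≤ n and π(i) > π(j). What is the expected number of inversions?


Write X = Σ X_I over the C(138, 2) = 9453 pairs i < j, with X_I the indicator of one inversion.
There are 9453 indicators.
For each fixed pair i < j, the values π(i) and π(j) are two distinct elements of {1, …, 138} in uniformly random order; by symmetry P[π(i) > π(j)] = 1/2.
By linearity: E[X] = 9453 · (1/2) = C(138, 2) · (1/2) = 9453/2 = 9453/2 ≈ 4726.500.

E[X] = 9453/2 = 4726.500.


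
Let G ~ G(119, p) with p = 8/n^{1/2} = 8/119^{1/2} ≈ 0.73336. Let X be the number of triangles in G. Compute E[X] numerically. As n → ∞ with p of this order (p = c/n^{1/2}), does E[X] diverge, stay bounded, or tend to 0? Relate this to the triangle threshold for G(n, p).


Number of potential triangles: C(119, 3) = 273819.
Each occurs with probability p³ ≈ (0.73336)³ ≈ 3.9441145e-01.
By linearity: E[X] = C(119, 3)·p³ ≈ 273819 · 3.9441145e-01 ≈ 107997.34997.
Since α = 1/2 < 1, p = c/n^{1/2} ≫ 1/n is above the triangle threshold p ~ 1/n. Asymptotically E[X] ~ (c³/6)·n^{3(1−α)} = (8³/6)·n^{1.5} → ∞; triangles are abundant w.h.p.

E[X] ≈ 107997.34997; in regime p = Θ(1/n^{1/2}) E[X] diverges (above the triangle threshold p ~ 1/n).


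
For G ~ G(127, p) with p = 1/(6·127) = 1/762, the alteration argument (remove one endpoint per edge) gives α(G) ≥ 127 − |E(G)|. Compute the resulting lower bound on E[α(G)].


E[|E(G)|] = C(127, 2)·p = 8001 · (1/762) = 21/2.
E[α(G)] ≥ n − E[|E(G)|] = 127 − 21/2 = 233/2.
Numerically: ≈ 116.5000.
(This is only a lower bound; the true E[α(G)] may be larger.)

E[α(G)] ≥ 233/2 ≈ 116.5000.


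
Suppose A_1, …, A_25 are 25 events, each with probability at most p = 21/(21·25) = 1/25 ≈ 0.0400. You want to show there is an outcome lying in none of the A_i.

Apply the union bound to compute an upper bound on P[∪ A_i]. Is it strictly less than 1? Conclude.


Union bound: P[∪_{i=1}^{25} A_i] ≤ Σ_i P[A_i] ≤ 25·p = 25·(1/25) = 1.
Numerically: 1 ≈ 1.0000.
Is 1 < 1? NO.
Since the bound 1 is ≥ 1, the union bound is uninformative here; it does NOT by itself certify existence.

25·p = 1 ≈ 1.0000; existence NOT certified by the union bound.


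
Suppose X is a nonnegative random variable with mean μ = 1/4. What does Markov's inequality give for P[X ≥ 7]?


μ = E[X] = 1/4, a = 7.
Markov: P[X ≥ 7] ≤ μ/a = (1/4)/7 = 1/28.
Numerically: ≈ 0.03571.
(Since a = 7 > μ = 0.25000, the bound 1/28 is < 1 and informative.)

P[X ≥ 7] ≤ 1/28 ≈ 0.03571.


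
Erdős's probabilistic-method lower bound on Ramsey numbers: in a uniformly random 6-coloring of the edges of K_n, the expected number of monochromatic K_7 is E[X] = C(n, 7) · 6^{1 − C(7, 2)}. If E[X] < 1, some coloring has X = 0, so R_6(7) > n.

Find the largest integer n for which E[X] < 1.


We need C(n, 7) · 6^{1 − 21} < 1, i.e. C(n, 7) < 6^{21 − 1} = 3656158440062976.
Check values of n near the boundary:
  n = 563: C(563, 7) = 3426622515769596; 3426622515769596 < 3656158440062976? YES
  n = 564: C(564, 7) = 3469685994423792; 3469685994423792 < 3656158440062976? YES
  n = 565: C(565, 7) = 3513212521235560; 3513212521235560 < 3656158440062976? YES
  n = 566: C(566, 7) = 3557206237959440; 3557206237959440 < 3656158440062976? YES
  n = 567: C(567, 7) = 3601671315933933; 3601671315933933 < 3656158440062976? YES
  n = 568: C(568, 7) = 3646611956239704; 3646611956239704 < 3656158440062976? YES
  n = 569: C(569, 7) = 3692032389858348; 3692032389858348 < 3656158440062976? NO
  n = 570: C(570, 7) = 3737936877831720; 3737936877831720 < 3656158440062976? NO
The largest n with C(n, 7) < 3656158440062976 is n = 568 (where E[X] = 16882462760369/16926659444736 ≈ 0.997). Hence R_6(7) > 568, i.e. R_6(7) ≥ 569.

Largest n = 568; hence R_6(7) > 568.


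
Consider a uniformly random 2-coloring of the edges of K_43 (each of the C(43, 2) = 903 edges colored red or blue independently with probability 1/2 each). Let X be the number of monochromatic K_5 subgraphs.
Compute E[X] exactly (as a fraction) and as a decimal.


Let X = Σ_S X_S over the C(43, 5) = 962598 subsets S of size 5, where X_S = 1 if the K_5 on S is monochromatic.
For a fixed S, the K_5 on S has C(5, 2) = 10 edges. P[all 10 edges red] = (1/2)^10, and likewise for blue, so P[monochromatic] = 2·(1/2)^10 = 2^{1 − 10} = 1/512.
By linearity of expectation: E[X] = C(43, 5) · 2^{1 − 10} = 962598 · 1/512 = 481299/256.
Numerically: E[X] ≈ 1880.074219.

E[X] = C(43,5)·2^(1−C(5,2)) = 481299/256 ≈ 1880.074219.


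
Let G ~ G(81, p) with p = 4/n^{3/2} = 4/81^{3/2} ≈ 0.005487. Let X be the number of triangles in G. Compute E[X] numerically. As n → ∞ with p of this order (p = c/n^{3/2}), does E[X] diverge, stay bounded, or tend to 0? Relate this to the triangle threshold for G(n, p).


Number of potential triangles: C(81, 3) = 85320.
Each occurs with probability p³ ≈ (0.005487)³ ≈ 1.651952e-07.
By linearity: E[X] = C(81, 3)·p³ ≈ 85320 · 1.651952e-07 ≈ 0.0141.
Since α = 3/2 > 1, p = c/n^{3/2} = o(1/n) is below the triangle threshold p ~ 1/n. Asymptotically E[X] ~ (c³/6)·n^{3(1−α)} = (4³/6)·n^{-1.5} → 0, so by Markov's inequality G has no triangles w.h.p.

E[X] ≈ 0.0141; in regime p = Θ(1/n^{3/2}) E[X] tends to 0 (below the triangle threshold p ~ 1/n).


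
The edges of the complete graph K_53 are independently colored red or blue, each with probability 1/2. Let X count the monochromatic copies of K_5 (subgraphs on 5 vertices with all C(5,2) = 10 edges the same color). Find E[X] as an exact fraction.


Let X = Σ_S X_S over the C(53, 5) = 2869685 subsets S of size 5, where X_S = 1 if the K_5 on S is monochromatic.
For a fixed S, the K_5 on S has C(5, 2) = 10 edges. P[all 10 edges red] = (1/2)^10, and likewise for blue, so P[monochromatic] = 2·(1/2)^10 = 2^{1 − 10} = 1/512.
Summing: E[X] = C(53, 5) · 2^{1 − 10} = 2869685 · 1/512 = 2869685/512.
Numerically: E[X] ≈ 5604.85352.

E[X] = C(53,5)·2^(1−C(5,2)) = 2869685/512 ≈ 5604.85352.
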